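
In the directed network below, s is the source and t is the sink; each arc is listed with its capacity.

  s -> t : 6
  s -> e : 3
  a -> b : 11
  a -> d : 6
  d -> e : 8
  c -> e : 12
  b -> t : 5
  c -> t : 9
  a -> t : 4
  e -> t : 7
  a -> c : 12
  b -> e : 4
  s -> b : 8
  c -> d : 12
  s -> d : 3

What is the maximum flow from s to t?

Augment s→t: bottleneck 6, flow now 6.
Augment s→b→t: bottleneck 5, flow now 11.
Augment s→e→t: bottleneck 3, flow now 14.
Augment s→b→e→t: bottleneck 3, flow now 17.
Augment s→d→e→t: bottleneck 1, flow now 18.
No augmenting path remains; maximum flow = 18.
In the residual graph, reachable from s: {s, b, d, e}.
Min-cut edges: s→t (6), b→t (5), e→t (7); capacity 6 + 5 + 7 = 18.
This cut is saturated, so no flow can exceed 18.

18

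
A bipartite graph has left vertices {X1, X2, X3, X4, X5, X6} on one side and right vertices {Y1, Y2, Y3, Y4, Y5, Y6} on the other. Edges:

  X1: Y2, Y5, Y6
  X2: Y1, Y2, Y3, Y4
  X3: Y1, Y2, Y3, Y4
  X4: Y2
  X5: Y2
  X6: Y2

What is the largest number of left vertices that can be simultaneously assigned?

4

Unit-capacity flow: source→left, listed edges, right→sink; max matching = max flow.
Augmenting path X1→Y2 (+1); matched 1.
Augmenting path X2→Y1 (+1); matched 2.
Augmenting path X3→Y3 (+1); matched 3.
Augmenting path X4→Y2→X1→Y5 (+1); matched 4.
No augmenting path remains; maximum matching = 4.
König certificate: {X1, X2, X3, Y2} is a vertex cover of size 4 (every listed pair touches it), so no matching can be larger.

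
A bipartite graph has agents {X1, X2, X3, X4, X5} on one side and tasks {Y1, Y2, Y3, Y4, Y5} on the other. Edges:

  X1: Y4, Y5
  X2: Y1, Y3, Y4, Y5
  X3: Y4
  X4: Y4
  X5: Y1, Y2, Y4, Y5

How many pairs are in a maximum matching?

Unit-capacity flow: source→left, listed edges, right→sink; max matching = max flow.
Augmenting path X1→Y4 (+1); matched 1.
Augmenting path X2→Y1 (+1); matched 2.
Augmenting path X5→Y2 (+1); matched 3.
Augmenting path X3→Y4→X1→Y5 (+1); matched 4.
No augmenting path remains; maximum matching = 4.
König certificate: {X1, X2, X5, Y4} is a vertex cover of size 4 (every listed pair touches it), so no matching can be larger.

4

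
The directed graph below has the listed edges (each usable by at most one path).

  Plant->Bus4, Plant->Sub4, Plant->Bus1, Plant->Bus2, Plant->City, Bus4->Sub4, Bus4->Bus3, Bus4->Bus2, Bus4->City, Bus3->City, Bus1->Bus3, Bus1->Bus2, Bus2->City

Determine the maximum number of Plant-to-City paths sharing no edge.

Assign every edge capacity 1; by Menger, the answer equals the max flow.
Path Plant→City (+1); total 1.
Path Plant→Bus4→City (+1); total 2.
Path Plant→Bus2→City (+1); total 3.
Path Plant→Bus1→Bus3→City (+1); total 4.
No residual Plant→City path; max flow = 4.
Certifying cut of size 4: {Plant→Bus1, Plant→Bus2, Plant→Bus4, Plant→City}.

4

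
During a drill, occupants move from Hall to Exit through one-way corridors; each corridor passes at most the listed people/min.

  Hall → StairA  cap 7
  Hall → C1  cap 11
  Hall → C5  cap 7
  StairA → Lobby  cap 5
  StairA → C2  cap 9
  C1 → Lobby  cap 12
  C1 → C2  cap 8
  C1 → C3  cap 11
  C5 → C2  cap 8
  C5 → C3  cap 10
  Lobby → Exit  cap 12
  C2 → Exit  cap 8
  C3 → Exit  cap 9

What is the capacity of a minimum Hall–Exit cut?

Augment Hall→StairA→Lobby→Exit: bottleneck 5, flow now 5.
Augment Hall→StairA→C2→Exit: bottleneck 2, flow now 7.
Augment Hall→C1→Lobby→Exit: bottleneck 7, flow now 14.
Augment Hall→C1→C2→Exit: bottleneck 4, flow now 18.
Augment Hall→C5→C2→Exit: bottleneck 2, flow now 20.
Augment Hall→C5→C3→Exit: bottleneck 5, flow now 25.
No augmenting path remains; maximum flow = 25.
By max-flow min-cut, the minimum cut capacity equals the max flow.
In the residual graph, reachable from Hall: {Hall}.
Min-cut edges: Hall→StairA (7), Hall→C1 (11), Hall→C5 (7); capacity 7 + 11 + 7 = 25.

25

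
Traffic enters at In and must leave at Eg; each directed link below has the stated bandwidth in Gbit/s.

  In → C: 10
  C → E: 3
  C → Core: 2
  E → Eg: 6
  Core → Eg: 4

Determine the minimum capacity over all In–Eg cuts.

Augment In→C→E→Eg: bottleneck 3, flow now 3.
Augment In→C→Core→Eg: bottleneck 2, flow now 5.
No augmenting path remains; maximum flow = 5.
By max-flow min-cut, the minimum cut capacity equals the max flow.
In the residual graph, reachable from In: {In, C}.
Min-cut edges: C→E (3), C→Core (2); capacity 3 + 2 = 5.

5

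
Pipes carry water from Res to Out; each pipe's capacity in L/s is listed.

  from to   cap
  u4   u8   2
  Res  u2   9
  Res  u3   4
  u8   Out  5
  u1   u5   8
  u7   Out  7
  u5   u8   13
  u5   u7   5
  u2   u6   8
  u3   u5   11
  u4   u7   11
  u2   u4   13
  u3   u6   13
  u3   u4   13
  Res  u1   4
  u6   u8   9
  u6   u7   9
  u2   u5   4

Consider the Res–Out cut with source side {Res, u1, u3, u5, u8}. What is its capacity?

45

Edges leaving {Res, u1, u3, u5, u8}: Res→u2 (9), u3→u4 (13), u3→u6 (13), u5→u7 (5), u8→Out (5).
Cut capacity = 9 + 13 + 13 + 5 + 5 = 45.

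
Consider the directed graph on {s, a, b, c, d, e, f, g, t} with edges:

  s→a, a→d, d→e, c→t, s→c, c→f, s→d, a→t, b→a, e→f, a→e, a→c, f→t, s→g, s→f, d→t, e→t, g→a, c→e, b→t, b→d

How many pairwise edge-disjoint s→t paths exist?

Assign every edge capacity 1; by Menger, the answer equals the max flow.
Path s→a→t (+1); total 1.
Path s→c→t (+1); total 2.
Path s→d→t (+1); total 3.
Path s→f→t (+1); total 4.
Path s→g→a→e→t (+1); total 5.
No residual s→t path; max flow = 5.
Certifying cut of size 5: {s→a, s→c, s→d, s→f, s→g}.

5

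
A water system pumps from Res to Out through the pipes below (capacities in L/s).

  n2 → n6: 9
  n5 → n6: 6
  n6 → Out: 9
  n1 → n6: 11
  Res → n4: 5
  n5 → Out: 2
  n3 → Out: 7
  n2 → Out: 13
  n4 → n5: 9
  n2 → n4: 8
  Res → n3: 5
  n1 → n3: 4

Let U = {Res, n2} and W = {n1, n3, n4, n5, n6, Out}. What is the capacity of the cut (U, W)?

40

Edges leaving {Res, n2}: Res→n3 (5), Res→n4 (5), n2→n4 (8), n2→n6 (9), n2→Out (13).
Cut capacity = 5 + 5 + 8 + 9 + 13 = 40.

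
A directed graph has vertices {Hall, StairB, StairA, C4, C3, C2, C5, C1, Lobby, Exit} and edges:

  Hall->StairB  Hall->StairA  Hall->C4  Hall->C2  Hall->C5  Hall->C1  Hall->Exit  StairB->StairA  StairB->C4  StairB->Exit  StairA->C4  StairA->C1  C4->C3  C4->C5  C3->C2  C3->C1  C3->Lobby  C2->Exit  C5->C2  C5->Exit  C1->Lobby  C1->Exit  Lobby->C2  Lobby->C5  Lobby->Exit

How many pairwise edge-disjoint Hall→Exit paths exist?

6

Assign every edge capacity 1; by Menger, the answer equals the max flow.
Path Hall→Exit (+1); total 1.
Path Hall→StairB→Exit (+1); total 2.
Path Hall→C2→Exit (+1); total 3.
Path Hall→C5→Exit (+1); total 4.
Path Hall→C1→Exit (+1); total 5.
Path Hall→StairA→C1→Lobby→Exit (+1); total 6.
No residual Hall→Exit path; max flow = 6.
Certifying cut of size 6: {C1→Exit, C2→Exit, C5→Exit, Hall→Exit, Hall→StairB, Lobby→Exit}.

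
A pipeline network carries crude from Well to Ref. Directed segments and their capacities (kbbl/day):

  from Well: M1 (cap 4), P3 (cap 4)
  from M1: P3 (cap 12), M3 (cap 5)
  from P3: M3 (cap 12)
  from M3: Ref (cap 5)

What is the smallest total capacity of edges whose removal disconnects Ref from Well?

Augment Well→M1→M3→Ref: bottleneck 4, flow now 4.
Augment Well→P3→M3→Ref: bottleneck 1, flow now 5.
No augmenting path remains; maximum flow = 5.
By max-flow min-cut, the minimum cut capacity equals the max flow.
In the residual graph, reachable from Well: {Well, M1, P3, M3}.
Min-cut edges: M3→Ref (5); capacity 5 = 5.

5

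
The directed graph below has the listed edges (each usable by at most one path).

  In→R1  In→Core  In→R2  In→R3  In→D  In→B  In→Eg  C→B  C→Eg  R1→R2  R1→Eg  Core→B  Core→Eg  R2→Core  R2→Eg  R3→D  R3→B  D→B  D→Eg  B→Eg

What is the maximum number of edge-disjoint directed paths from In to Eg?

Assign every edge capacity 1; by Menger, the answer equals the max flow.
Path In→Eg (+1); total 1.
Path In→R1→Eg (+1); total 2.
Path In→Core→Eg (+1); total 3.
Path In→R2→Eg (+1); total 4.
Path In→D→Eg (+1); total 5.
Path In→B→Eg (+1); total 6.
No residual In→Eg path; max flow = 6.
Certifying cut of size 6: {B→Eg, D→Eg, In→Core, In→Eg, In→R1, In→R2}.

6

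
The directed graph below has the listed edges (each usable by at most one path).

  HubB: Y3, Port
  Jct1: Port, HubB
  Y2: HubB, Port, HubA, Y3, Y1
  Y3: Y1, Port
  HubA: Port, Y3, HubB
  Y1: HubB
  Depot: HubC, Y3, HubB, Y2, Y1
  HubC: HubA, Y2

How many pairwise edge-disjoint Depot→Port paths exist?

4

Assign every edge capacity 1; by Menger, the answer equals the max flow.
Path Depot→Y2→Port (+1); total 1.
Path Depot→Y3→Port (+1); total 2.
Path Depot→HubB→Port (+1); total 3.
Path Depot→HubC→HubA→Port (+1); total 4.
No residual Depot→Port path; max flow = 4.
Certifying cut of size 4: {Depot→HubC, Depot→Y2, HubB→Port, Y3→Port}.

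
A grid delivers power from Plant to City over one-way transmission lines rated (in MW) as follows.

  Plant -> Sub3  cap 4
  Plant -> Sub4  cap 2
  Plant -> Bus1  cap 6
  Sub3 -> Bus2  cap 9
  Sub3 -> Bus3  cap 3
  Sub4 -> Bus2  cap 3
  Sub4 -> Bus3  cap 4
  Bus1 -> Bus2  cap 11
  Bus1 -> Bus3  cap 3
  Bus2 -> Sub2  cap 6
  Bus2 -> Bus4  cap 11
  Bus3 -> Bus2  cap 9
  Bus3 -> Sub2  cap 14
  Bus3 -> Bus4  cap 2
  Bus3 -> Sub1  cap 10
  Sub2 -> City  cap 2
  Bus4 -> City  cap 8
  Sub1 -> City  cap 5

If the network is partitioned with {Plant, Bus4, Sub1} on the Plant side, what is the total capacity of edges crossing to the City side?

Edges leaving {Plant, Bus4, Sub1}: Plant→Sub3 (4), Plant→Sub4 (2), Plant→Bus1 (6), Bus4→City (8), Sub1→City (5).
Cut capacity = 4 + 2 + 6 + 8 + 5 = 25.

25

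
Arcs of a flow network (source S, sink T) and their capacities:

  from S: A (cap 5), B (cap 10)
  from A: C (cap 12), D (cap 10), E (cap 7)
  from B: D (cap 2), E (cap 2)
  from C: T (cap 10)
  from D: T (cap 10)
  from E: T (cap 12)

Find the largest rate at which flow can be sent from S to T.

Augment S→A→C→T: bottleneck 5, flow now 5.
Augment S→B→D→T: bottleneck 2, flow now 7.
Augment S→B→E→T: bottleneck 2, flow now 9.
No augmenting path remains; maximum flow = 9.
In the residual graph, reachable from S: {S, B}.
Min-cut edges: S→A (5), B→D (2), B→E (2); capacity 5 + 2 + 2 = 9.
This cut is saturated, so no flow can exceed 9.

9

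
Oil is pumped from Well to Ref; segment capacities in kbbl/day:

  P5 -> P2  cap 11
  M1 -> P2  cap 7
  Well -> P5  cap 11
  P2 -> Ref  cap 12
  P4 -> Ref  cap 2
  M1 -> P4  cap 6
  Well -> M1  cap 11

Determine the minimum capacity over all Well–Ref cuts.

Augment Well→P5→P2→Ref: bottleneck 11, flow now 11.
Augment Well→M1→P2→Ref: bottleneck 1, flow now 12.
Augment Well→M1→P4→Ref: bottleneck 2, flow now 14.
No augmenting path remains; maximum flow = 14.
By max-flow min-cut, the minimum cut capacity equals the max flow.
In the residual graph, reachable from Well: {Well, P5, M1, P2, P4}.
Min-cut edges: P2→Ref (12), P4→Ref (2); capacity 12 + 2 = 14.

14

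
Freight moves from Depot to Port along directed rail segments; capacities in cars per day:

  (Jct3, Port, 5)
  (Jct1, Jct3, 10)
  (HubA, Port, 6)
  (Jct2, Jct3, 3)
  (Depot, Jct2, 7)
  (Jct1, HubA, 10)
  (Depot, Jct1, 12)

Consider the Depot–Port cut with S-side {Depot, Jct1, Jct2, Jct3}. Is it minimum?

No — its capacity is 15, but the minimum cut has capacity 11.

Given cut capacity: 10 + 5 = 15.
Augment Depot→Jct1→HubA→Port: bottleneck 6, flow now 6.
Augment Depot→Jct1→Jct3→Port: bottleneck 5, flow now 11.
No augmenting path remains; maximum flow = 11.
In the residual graph, reachable from Depot: {Depot, Jct1, Jct2, HubA, Jct3}.
Min-cut edges: HubA→Port (6), Jct3→Port (5); capacity 6 + 5 = 11.
Cut capacity 15 exceeds the max flow 11, so it is not minimum.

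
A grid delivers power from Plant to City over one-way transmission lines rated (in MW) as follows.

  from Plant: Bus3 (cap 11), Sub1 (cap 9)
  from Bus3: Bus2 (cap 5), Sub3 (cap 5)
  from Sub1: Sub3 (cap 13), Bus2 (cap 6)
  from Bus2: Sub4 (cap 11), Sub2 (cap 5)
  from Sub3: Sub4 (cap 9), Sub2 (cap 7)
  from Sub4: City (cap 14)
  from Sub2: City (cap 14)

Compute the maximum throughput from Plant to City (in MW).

Augment Plant→Bus3→Bus2→Sub4→City: bottleneck 5, flow now 5.
Augment Plant→Bus3→Sub3→Sub4→City: bottleneck 5, flow now 10.
Augment Plant→Sub1→Bus2→Sub4→City: bottleneck 4, flow now 14.
Augment Plant→Sub1→Bus2→Sub2→City: bottleneck 2, flow now 16.
Augment Plant→Sub1→Sub3→Sub2→City: bottleneck 3, flow now 19.
No augmenting path remains; maximum flow = 19.
In the residual graph, reachable from Plant: {Plant, Bus3}.
Min-cut edges: Plant→Sub1 (9), Bus3→Bus2 (5), Bus3→Sub3 (5); capacity 9 + 5 + 5 = 19.
This cut is saturated, so no flow can exceed 19.

19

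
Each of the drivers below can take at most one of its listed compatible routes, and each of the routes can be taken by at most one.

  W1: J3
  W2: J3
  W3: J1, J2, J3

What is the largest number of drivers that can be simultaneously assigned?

Unit-capacity flow: source→left, listed edges, right→sink; max matching = max flow.
Augmenting path W1→J3 (+1); matched 1.
Augmenting path W3→J1 (+1); matched 2.
No augmenting path remains; maximum matching = 2.
König certificate: {W3, J3} is a vertex cover of size 2 (every listed pair touches it), so no matching can be larger.

2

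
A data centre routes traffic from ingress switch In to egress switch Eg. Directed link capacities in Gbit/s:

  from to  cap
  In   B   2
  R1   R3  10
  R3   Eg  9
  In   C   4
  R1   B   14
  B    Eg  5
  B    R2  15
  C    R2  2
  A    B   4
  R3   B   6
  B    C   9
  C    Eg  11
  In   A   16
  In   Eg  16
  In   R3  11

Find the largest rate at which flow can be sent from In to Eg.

37

Augment In→Eg: bottleneck 16, flow now 16.
Augment In→R3→Eg: bottleneck 9, flow now 25.
Augment In→B→Eg: bottleneck 2, flow now 27.
Augment In→C→Eg: bottleneck 4, flow now 31.
Augment In→A→B→Eg: bottleneck 3, flow now 34.
Augment In→A→B→C→Eg: bottleneck 1, flow now 35.
Augment In→R3→B→C→Eg: bottleneck 2, flow now 37.
No augmenting path remains; maximum flow = 37.
In the residual graph, reachable from In: {In, A}.
Min-cut edges: In→R3 (11), In→B (2), In→C (4), In→Eg (16), A→B (4); capacity 11 + 2 + 4 + 16 + 4 = 37.
This cut is saturated, so no flow can exceed 37.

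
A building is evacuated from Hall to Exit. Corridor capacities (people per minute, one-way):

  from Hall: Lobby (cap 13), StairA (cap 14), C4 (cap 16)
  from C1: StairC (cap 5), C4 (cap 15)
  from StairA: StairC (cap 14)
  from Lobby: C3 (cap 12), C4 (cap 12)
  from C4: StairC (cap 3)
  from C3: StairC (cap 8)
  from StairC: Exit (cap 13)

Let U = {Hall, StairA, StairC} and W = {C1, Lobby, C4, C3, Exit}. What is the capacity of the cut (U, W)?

Edges leaving {Hall, StairA, StairC}: Hall→Lobby (13), Hall→C4 (16), StairC→Exit (13).
Cut capacity = 13 + 16 + 13 = 42.

42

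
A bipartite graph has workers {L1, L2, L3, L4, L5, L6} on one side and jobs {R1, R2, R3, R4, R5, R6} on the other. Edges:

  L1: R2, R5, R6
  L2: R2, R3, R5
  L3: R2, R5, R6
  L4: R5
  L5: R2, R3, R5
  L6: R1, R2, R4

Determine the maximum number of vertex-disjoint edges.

Unit-capacity flow: source→left, listed edges, right→sink; max matching = max flow.
Augmenting path L1→R2 (+1); matched 1.
Augmenting path L2→R3 (+1); matched 2.
Augmenting path L3→R5 (+1); matched 3.
Augmenting path L6→R1 (+1); matched 4.
Augmenting path L4→R5→L3→R6 (+1); matched 5.
No augmenting path remains; maximum matching = 5.
König certificate: {L6, R2, R3, R5, R6} is a vertex cover of size 5 (every listed pair touches it), so no matching can be larger.

5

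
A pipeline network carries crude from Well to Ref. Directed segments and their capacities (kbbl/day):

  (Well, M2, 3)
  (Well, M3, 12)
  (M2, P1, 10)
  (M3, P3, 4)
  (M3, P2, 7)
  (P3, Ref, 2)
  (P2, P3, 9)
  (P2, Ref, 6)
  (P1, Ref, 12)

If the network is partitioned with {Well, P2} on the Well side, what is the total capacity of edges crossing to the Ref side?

30

Edges leaving {Well, P2}: Well→M2 (3), Well→M3 (12), P2→P3 (9), P2→Ref (6).
Cut capacity = 3 + 12 + 9 + 6 = 30.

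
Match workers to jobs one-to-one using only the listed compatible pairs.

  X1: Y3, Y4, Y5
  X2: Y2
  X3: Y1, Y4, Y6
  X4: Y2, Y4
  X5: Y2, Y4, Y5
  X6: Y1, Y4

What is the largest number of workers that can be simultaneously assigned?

6

Unit-capacity flow: source→left, listed edges, right→sink; max matching = max flow.
Augmenting path X1→Y3 (+1); matched 1.
Augmenting path X2→Y2 (+1); matched 2.
Augmenting path X3→Y1 (+1); matched 3.
Augmenting path X4→Y4 (+1); matched 4.
Augmenting path X5→Y5 (+1); matched 5.
Augmenting path X6→Y1→X3→Y6 (+1); matched 6.
No augmenting path remains; maximum matching = 6.
König certificate: {X1, X2, X3, X4, X5, X6} is a vertex cover of size 6 (every listed pair touches it), so no matching can be larger.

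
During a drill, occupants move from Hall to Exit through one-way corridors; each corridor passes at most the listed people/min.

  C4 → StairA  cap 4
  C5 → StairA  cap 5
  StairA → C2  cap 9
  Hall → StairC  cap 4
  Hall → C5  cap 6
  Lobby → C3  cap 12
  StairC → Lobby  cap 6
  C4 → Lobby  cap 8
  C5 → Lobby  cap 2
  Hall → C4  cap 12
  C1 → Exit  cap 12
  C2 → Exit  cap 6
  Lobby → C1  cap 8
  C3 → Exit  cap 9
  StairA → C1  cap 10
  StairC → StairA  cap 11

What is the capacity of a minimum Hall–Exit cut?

22

Augment Hall→StairC→StairA→C2→Exit: bottleneck 4, flow now 4.
Augment Hall→C4→StairA→C2→Exit: bottleneck 2, flow now 6.
Augment Hall→C4→StairA→C1→Exit: bottleneck 2, flow now 8.
Augment Hall→C4→Lobby→C1→Exit: bottleneck 8, flow now 16.
Augment Hall→C5→StairA→C1→Exit: bottleneck 2, flow now 18.
Augment Hall→C5→Lobby→C3→Exit: bottleneck 2, flow now 20.
Augment Hall→C5→StairA→StairC→Lobby→C3→Exit: bottleneck 2, flow now 22. (uses reverse residual edge)
No augmenting path remains; maximum flow = 22.
By max-flow min-cut, the minimum cut capacity equals the max flow.
In the residual graph, reachable from Hall: {Hall}.
Min-cut edges: Hall→StairC (4), Hall→C4 (12), Hall→C5 (6); capacity 4 + 12 + 6 = 22.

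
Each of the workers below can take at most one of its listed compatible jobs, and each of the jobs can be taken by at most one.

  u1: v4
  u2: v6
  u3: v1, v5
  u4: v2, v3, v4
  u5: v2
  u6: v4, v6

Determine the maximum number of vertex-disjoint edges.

Unit-capacity flow: source→left, listed edges, right→sink; max matching = max flow.
Augmenting path u1→v4 (+1); matched 1.
Augmenting path u2→v6 (+1); matched 2.
Augmenting path u3→v1 (+1); matched 3.
Augmenting path u4→v2 (+1); matched 4.
Augmenting path u5→v2→u4→v3 (+1); matched 5.
No augmenting path remains; maximum matching = 5.
König certificate: {u3, u4, u5, v4, v6} is a vertex cover of size 5 (every listed pair touches it), so no matching can be larger.

5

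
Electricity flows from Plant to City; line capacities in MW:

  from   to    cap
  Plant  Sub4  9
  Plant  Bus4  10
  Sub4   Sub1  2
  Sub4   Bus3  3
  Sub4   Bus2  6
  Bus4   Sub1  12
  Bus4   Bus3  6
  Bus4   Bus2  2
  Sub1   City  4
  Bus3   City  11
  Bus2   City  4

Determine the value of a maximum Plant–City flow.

Augment Plant→Sub4→Sub1→City: bottleneck 2, flow now 2.
Augment Plant→Sub4→Bus3→City: bottleneck 3, flow now 5.
Augment Plant→Sub4→Bus2→City: bottleneck 4, flow now 9.
Augment Plant→Bus4→Sub1→City: bottleneck 2, flow now 11.
Augment Plant→Bus4→Bus3→City: bottleneck 6, flow now 17.
No augmenting path remains; maximum flow = 17.
In the residual graph, reachable from Plant: {Plant, Sub4, Bus4, Sub1, Bus2}.
Min-cut edges: Sub4→Bus3 (3), Bus4→Bus3 (6), Sub1→City (4), Bus2→City (4); capacity 3 + 6 + 4 + 4 = 17.
This cut is saturated, so no flow can exceed 17.

17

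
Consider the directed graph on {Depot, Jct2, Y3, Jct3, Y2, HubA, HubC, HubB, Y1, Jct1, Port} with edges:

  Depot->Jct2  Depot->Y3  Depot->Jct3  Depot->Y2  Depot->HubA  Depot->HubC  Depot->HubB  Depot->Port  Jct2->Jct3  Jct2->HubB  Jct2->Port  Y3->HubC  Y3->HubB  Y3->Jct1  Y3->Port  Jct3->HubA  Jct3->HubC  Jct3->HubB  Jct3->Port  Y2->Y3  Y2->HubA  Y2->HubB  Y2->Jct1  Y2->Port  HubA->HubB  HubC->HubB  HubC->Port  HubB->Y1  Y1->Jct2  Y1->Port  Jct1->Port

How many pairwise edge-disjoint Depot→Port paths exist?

Assign every edge capacity 1; by Menger, the answer equals the max flow.
Path Depot→Port (+1); total 1.
Path Depot→Jct2→Port (+1); total 2.
Path Depot→Y3→Port (+1); total 3.
Path Depot→Jct3→Port (+1); total 4.
Path Depot→Y2→Port (+1); total 5.
Path Depot→HubC→Port (+1); total 6.
Path Depot→HubB→Y1→Port (+1); total 7.
No residual Depot→Port path; max flow = 7.
Certifying cut of size 7: {Depot→HubC, Depot→Jct2, Depot→Jct3, Depot→Port, Depot→Y2, Depot→Y3, HubB→Y1}.

7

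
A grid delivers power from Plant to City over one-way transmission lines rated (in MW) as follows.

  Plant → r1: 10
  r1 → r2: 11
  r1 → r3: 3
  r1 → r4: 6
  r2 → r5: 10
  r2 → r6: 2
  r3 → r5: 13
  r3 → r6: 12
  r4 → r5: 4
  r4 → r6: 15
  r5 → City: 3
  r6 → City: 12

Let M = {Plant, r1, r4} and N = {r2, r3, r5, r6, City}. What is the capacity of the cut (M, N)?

Edges leaving {Plant, r1, r4}: r1→r2 (11), r1→r3 (3), r4→r5 (4), r4→r6 (15).
Cut capacity = 11 + 3 + 4 + 15 = 33.

33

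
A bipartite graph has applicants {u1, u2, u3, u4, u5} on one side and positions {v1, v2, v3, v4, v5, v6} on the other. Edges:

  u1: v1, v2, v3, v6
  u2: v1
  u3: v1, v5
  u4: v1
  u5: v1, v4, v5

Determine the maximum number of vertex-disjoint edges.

4

Unit-capacity flow: source→left, listed edges, right→sink; max matching = max flow.
Augmenting path u1→v1 (+1); matched 1.
Augmenting path u3→v5 (+1); matched 2.
Augmenting path u5→v4 (+1); matched 3.
Augmenting path u2→v1→u1→v2 (+1); matched 4.
No augmenting path remains; maximum matching = 4.
König certificate: {u1, u3, u5, v1} is a vertex cover of size 4 (every listed pair touches it), so no matching can be larger.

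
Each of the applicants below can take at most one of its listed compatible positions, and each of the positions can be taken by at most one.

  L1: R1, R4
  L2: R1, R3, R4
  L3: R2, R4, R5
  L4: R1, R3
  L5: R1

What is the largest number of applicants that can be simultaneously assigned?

Unit-capacity flow: source→left, listed edges, right→sink; max matching = max flow.
Augmenting path L1→R1 (+1); matched 1.
Augmenting path L2→R3 (+1); matched 2.
Augmenting path L3→R2 (+1); matched 3.
Augmenting path L4→R1→L1→R4 (+1); matched 4.
No augmenting path remains; maximum matching = 4.
König certificate: {L3, R1, R3, R4} is a vertex cover of size 4 (every listed pair touches it), so no matching can be larger.

4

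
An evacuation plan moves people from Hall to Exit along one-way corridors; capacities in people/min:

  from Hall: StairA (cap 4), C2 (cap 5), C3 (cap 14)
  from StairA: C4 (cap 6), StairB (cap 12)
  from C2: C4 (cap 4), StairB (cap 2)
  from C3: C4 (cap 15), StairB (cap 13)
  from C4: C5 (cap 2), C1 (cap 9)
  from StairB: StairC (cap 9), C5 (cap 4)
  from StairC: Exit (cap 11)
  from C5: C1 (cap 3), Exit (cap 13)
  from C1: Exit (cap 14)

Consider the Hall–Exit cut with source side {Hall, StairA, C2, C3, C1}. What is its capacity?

Edges leaving {Hall, StairA, C2, C3, C1}: StairA→C4 (6), StairA→StairB (12), C2→C4 (4), C2→StairB (2), C3→C4 (15), C3→StairB (13), C1→Exit (14).
Cut capacity = 6 + 12 + 4 + 2 + 15 + 13 + 14 = 66.

66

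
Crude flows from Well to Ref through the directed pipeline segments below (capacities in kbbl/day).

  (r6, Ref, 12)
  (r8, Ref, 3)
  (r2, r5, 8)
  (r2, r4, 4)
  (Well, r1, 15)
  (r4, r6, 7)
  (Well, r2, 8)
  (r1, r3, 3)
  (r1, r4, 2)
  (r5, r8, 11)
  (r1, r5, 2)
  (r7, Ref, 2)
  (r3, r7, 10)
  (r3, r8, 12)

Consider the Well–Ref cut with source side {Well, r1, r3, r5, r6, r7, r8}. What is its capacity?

27

Edges leaving {Well, r1, r3, r5, r6, r7, r8}: Well→r2 (8), r1→r4 (2), r6→Ref (12), r7→Ref (2), r8→Ref (3).
Cut capacity = 8 + 2 + 12 + 2 + 3 = 27.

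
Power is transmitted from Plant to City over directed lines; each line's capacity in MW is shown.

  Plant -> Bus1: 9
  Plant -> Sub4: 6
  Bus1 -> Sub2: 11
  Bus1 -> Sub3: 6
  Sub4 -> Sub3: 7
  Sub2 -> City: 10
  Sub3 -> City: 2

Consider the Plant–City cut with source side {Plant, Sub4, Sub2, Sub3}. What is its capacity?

Edges leaving {Plant, Sub4, Sub2, Sub3}: Plant→Bus1 (9), Sub2→City (10), Sub3→City (2).
Cut capacity = 9 + 10 + 2 = 21.

21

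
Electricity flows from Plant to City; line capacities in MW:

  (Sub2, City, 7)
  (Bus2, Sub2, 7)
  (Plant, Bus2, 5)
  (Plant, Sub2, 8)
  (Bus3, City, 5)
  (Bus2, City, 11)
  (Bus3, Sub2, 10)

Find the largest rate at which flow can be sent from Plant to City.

12

Augment Plant→Bus2→City: bottleneck 5, flow now 5.
Augment Plant→Sub2→City: bottleneck 7, flow now 12.
No augmenting path remains; maximum flow = 12.
In the residual graph, reachable from Plant: {Plant, Sub2}.
Min-cut edges: Plant→Bus2 (5), Sub2→City (7); capacity 5 + 7 = 12.
This cut is saturated, so no flow can exceed 12.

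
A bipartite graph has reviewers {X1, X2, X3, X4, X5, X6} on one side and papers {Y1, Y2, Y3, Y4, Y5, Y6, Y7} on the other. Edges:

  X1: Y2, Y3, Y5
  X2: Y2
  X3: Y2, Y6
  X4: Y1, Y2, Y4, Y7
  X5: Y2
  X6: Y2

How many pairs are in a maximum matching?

Unit-capacity flow: source→left, listed edges, right→sink; max matching = max flow.
Augmenting path X1→Y2 (+1); matched 1.
Augmenting path X3→Y6 (+1); matched 2.
Augmenting path X4→Y1 (+1); matched 3.
Augmenting path X2→Y2→X1→Y3 (+1); matched 4.
No augmenting path remains; maximum matching = 4.
König certificate: {X1, X3, X4, Y2} is a vertex cover of size 4 (every listed pair touches it), so no matching can be larger.

4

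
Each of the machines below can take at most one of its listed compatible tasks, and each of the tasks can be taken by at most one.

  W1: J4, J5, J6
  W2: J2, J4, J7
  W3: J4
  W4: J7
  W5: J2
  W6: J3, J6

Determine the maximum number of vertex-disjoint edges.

5

Unit-capacity flow: source→left, listed edges, right→sink; max matching = max flow.
Augmenting path W1→J4 (+1); matched 1.
Augmenting path W2→J2 (+1); matched 2.
Augmenting path W4→J7 (+1); matched 3.
Augmenting path W6→J3 (+1); matched 4.
Augmenting path W3→J4→W1→J5 (+1); matched 5.
No augmenting path remains; maximum matching = 5.
König certificate: {W1, W6, J2, J4, J7} is a vertex cover of size 5 (every listed pair touches it), so no matching can be larger.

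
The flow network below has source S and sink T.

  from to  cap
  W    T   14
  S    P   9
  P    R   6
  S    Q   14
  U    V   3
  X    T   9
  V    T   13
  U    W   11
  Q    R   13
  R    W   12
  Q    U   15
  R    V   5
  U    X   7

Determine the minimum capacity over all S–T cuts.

20

Augment S→P→R→V→T: bottleneck 5, flow now 5.
Augment S→P→R→W→T: bottleneck 1, flow now 6.
Augment S→Q→R→W→T: bottleneck 11, flow now 17.
Augment S→Q→U→V→T: bottleneck 3, flow now 20.
No augmenting path remains; maximum flow = 20.
By max-flow min-cut, the minimum cut capacity equals the max flow.
In the residual graph, reachable from S: {S, P}.
Min-cut edges: S→Q (14), P→R (6); capacity 14 + 6 = 20.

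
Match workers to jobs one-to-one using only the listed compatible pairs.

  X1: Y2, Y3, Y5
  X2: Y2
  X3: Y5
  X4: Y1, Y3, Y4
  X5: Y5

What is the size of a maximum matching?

4

Unit-capacity flow: source→left, listed edges, right→sink; max matching = max flow.
Augmenting path X1→Y2 (+1); matched 1.
Augmenting path X3→Y5 (+1); matched 2.
Augmenting path X4→Y1 (+1); matched 3.
Augmenting path X2→Y2→X1→Y3 (+1); matched 4.
No augmenting path remains; maximum matching = 4.
König certificate: {X1, X2, X4, Y5} is a vertex cover of size 4 (every listed pair touches it), so no matching can be larger.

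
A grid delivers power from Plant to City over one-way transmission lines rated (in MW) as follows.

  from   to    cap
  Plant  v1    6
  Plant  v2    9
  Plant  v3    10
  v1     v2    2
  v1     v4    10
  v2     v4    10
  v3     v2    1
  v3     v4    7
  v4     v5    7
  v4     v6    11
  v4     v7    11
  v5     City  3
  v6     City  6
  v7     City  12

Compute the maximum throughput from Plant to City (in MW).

20

Augment Plant→v1→v4→v5→City: bottleneck 3, flow now 3.
Augment Plant→v1→v4→v6→City: bottleneck 3, flow now 6.
Augment Plant→v2→v4→v6→City: bottleneck 3, flow now 9.
Augment Plant→v2→v4→v7→City: bottleneck 6, flow now 15.
Augment Plant→v3→v4→v7→City: bottleneck 5, flow now 20.
No augmenting path remains; maximum flow = 20.
In the residual graph, reachable from Plant: {Plant, v1, v2, v3, v4, v5, v6}.
Min-cut edges: v4→v7 (11), v5→City (3), v6→City (6); capacity 11 + 3 + 6 = 20.
This cut is saturated, so no flow can exceed 20.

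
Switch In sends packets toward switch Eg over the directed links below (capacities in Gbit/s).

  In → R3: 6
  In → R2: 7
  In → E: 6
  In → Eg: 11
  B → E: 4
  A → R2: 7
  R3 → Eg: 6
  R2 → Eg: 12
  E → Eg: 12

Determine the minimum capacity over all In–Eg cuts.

30

Augment In→Eg: bottleneck 11, flow now 11.
Augment In→R3→Eg: bottleneck 6, flow now 17.
Augment In→R2→Eg: bottleneck 7, flow now 24.
Augment In→E→Eg: bottleneck 6, flow now 30.
No augmenting path remains; maximum flow = 30.
By max-flow min-cut, the minimum cut capacity equals the max flow.
In the residual graph, reachable from In: {In}.
Min-cut edges: In→R3 (6), In→R2 (7), In→E (6), In→Eg (11); capacity 6 + 7 + 6 + 11 = 30.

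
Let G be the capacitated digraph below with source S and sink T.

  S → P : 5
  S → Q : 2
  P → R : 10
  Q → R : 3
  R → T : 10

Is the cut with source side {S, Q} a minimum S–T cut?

No — its capacity is 8, but the minimum cut has capacity 7.

Given cut capacity: 5 + 3 = 8.
Augment S→P→R→T: bottleneck 5, flow now 5.
Augment S→Q→R→T: bottleneck 2, flow now 7.
No augmenting path remains; maximum flow = 7.
In the residual graph, reachable from S: {S}.
Min-cut edges: S→P (5), S→Q (2); capacity 5 + 2 = 7.
Cut capacity 8 exceeds the max flow 7, so it is not minimum.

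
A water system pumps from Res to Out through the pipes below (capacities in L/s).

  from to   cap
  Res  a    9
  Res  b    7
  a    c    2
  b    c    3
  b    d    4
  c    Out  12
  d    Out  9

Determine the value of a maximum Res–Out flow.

Augment Res→a→c→Out: bottleneck 2, flow now 2.
Augment Res→b→c→Out: bottleneck 3, flow now 5.
Augment Res→b→d→Out: bottleneck 4, flow now 9.
No augmenting path remains; maximum flow = 9.
In the residual graph, reachable from Res: {Res, a}.
Min-cut edges: Res→b (7), a→c (2); capacity 7 + 2 = 9.
This cut is saturated, so no flow can exceed 9.

9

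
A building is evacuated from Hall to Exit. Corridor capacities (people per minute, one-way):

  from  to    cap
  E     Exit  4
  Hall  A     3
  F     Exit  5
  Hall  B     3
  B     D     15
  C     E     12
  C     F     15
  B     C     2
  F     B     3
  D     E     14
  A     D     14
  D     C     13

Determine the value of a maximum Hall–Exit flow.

Augment Hall→A→D→E→Exit: bottleneck 3, flow now 3.
Augment Hall→B→C→E→Exit: bottleneck 1, flow now 4.
Augment Hall→B→C→F→Exit: bottleneck 1, flow now 5.
Augment Hall→B→D→C→F→Exit: bottleneck 1, flow now 6.
No augmenting path remains; maximum flow = 6.
In the residual graph, reachable from Hall: {Hall}.
Min-cut edges: Hall→A (3), Hall→B (3); capacity 3 + 3 = 6.
This cut is saturated, so no flow can exceed 6.

6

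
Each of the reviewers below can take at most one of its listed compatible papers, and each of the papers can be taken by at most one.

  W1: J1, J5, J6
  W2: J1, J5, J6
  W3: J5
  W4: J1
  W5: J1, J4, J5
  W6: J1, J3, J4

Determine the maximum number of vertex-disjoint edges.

5

Unit-capacity flow: source→left, listed edges, right→sink; max matching = max flow.
Augmenting path W1→J1 (+1); matched 1.
Augmenting path W2→J5 (+1); matched 2.
Augmenting path W5→J4 (+1); matched 3.
Augmenting path W6→J3 (+1); matched 4.
Augmenting path W3→J5→W2→J6 (+1); matched 5.
No augmenting path remains; maximum matching = 5.
König certificate: {W5, W6, J1, J5, J6} is a vertex cover of size 5 (every listed pair touches it), so no matching can be larger.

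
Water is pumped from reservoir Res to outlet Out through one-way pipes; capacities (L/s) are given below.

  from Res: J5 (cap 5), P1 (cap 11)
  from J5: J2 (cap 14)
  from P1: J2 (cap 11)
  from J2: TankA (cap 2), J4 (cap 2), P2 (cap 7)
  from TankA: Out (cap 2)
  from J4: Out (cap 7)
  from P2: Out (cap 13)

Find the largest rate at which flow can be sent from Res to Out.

11

Augment Res→J5→J2→TankA→Out: bottleneck 2, flow now 2.
Augment Res→J5→J2→J4→Out: bottleneck 2, flow now 4.
Augment Res→J5→J2→P2→Out: bottleneck 1, flow now 5.
Augment Res→P1→J2→P2→Out: bottleneck 6, flow now 11.
No augmenting path remains; maximum flow = 11.
In the residual graph, reachable from Res: {Res, J5, P1, J2}.
Min-cut edges: J2→TankA (2), J2→J4 (2), J2→P2 (7); capacity 2 + 2 + 7 = 11.
This cut is saturated, so no flow can exceed 11.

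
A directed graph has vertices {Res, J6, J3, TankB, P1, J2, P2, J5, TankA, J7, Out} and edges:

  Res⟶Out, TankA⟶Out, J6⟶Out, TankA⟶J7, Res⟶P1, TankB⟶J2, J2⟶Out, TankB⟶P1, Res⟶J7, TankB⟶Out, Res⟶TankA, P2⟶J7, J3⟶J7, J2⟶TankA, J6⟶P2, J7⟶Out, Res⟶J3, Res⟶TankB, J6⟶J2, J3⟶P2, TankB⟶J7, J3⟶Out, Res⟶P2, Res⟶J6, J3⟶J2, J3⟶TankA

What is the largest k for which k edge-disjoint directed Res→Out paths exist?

6

Assign every edge capacity 1; by Menger, the answer equals the max flow.
Path Res→Out (+1); total 1.
Path Res→J6→Out (+1); total 2.
Path Res→J3→Out (+1); total 3.
Path Res→TankB→Out (+1); total 4.
Path Res→TankA→Out (+1); total 5.
Path Res→J7→Out (+1); total 6.
No residual Res→Out path; max flow = 6.
Certifying cut of size 6: {J7→Out, Res→J3, Res→J6, Res→Out, Res→TankA, Res→TankB}.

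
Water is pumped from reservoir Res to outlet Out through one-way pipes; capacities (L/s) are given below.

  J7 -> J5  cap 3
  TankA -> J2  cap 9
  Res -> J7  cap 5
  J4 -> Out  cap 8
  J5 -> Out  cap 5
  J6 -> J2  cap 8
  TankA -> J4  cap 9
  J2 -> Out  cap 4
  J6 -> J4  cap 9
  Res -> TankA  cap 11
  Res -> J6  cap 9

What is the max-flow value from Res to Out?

Augment Res→J7→J5→Out: bottleneck 3, flow now 3.
Augment Res→J6→J2→Out: bottleneck 4, flow now 7.
Augment Res→J6→J4→Out: bottleneck 5, flow now 12.
Augment Res→TankA→J4→Out: bottleneck 3, flow now 15.
No augmenting path remains; maximum flow = 15.
In the residual graph, reachable from Res: {Res, J7, J6, TankA, J2, J4}.
Min-cut edges: J7→J5 (3), J2→Out (4), J4→Out (8); capacity 3 + 4 + 8 = 15.
This cut is saturated, so no flow can exceed 15.

15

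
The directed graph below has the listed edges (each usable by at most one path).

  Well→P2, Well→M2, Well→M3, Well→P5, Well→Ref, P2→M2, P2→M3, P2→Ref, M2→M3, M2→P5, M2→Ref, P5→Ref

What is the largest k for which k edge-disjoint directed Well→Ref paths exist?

Assign every edge capacity 1; by Menger, the answer equals the max flow.
Path Well→Ref (+1); total 1.
Path Well→P2→Ref (+1); total 2.
Path Well→M2→Ref (+1); total 3.
Path Well→P5→Ref (+1); total 4.
No residual Well→Ref path; max flow = 4.
Certifying cut of size 4: {Well→M2, Well→P2, Well→P5, Well→Ref}.

4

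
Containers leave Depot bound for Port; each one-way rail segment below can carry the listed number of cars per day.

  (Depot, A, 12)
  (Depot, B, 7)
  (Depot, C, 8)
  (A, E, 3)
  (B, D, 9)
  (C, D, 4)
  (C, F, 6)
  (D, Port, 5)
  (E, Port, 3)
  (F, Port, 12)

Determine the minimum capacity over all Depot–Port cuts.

Augment Depot→A→E→Port: bottleneck 3, flow now 3.
Augment Depot→B→D→Port: bottleneck 5, flow now 8.
Augment Depot→C→F→Port: bottleneck 6, flow now 14.
No augmenting path remains; maximum flow = 14.
By max-flow min-cut, the minimum cut capacity equals the max flow.
In the residual graph, reachable from Depot: {Depot, A, B, C, D}.
Min-cut edges: A→E (3), C→F (6), D→Port (5); capacity 3 + 6 + 5 = 14.

14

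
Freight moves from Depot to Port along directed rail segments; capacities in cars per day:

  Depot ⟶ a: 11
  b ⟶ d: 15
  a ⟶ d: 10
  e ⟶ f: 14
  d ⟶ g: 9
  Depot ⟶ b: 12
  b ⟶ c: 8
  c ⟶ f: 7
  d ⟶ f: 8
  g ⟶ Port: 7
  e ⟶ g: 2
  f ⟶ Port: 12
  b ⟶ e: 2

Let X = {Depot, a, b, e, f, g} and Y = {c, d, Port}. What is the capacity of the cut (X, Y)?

52

Edges leaving {Depot, a, b, e, f, g}: a→d (10), b→c (8), b→d (15), f→Port (12), g→Port (7).
Cut capacity = 10 + 8 + 15 + 12 + 7 = 52.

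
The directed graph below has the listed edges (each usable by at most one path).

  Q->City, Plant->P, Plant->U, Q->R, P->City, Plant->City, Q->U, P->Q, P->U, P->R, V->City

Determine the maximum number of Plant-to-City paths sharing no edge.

Assign every edge capacity 1; by Menger, the answer equals the max flow.
Path Plant→City (+1); total 1.
Path Plant→P→City (+1); total 2.
No residual Plant→City path; max flow = 2.
Certifying cut of size 2: {Plant→City, Plant→P}.

2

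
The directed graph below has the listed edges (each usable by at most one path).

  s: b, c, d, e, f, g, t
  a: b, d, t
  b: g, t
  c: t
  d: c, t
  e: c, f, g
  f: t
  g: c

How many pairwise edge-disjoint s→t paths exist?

Assign every edge capacity 1; by Menger, the answer equals the max flow.
Path s→t (+1); total 1.
Path s→b→t (+1); total 2.
Path s→c→t (+1); total 3.
Path s→d→t (+1); total 4.
Path s→f→t (+1); total 5.
No residual s→t path; max flow = 5.
Certifying cut of size 5: {c→t, f→t, s→b, s→d, s→t}.

5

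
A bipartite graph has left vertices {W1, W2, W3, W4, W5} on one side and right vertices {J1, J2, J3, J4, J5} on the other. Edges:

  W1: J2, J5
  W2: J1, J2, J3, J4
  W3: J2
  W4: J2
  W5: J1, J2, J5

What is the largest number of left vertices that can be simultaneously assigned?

4

Unit-capacity flow: source→left, listed edges, right→sink; max matching = max flow.
Augmenting path W1→J2 (+1); matched 1.
Augmenting path W2→J1 (+1); matched 2.
Augmenting path W5→J5 (+1); matched 3.
Augmenting path W3→J2→W1→J5→W5→J1→W2→J3 (+1); matched 4.
No augmenting path remains; maximum matching = 4.
König certificate: {W1, W2, W5, J2} is a vertex cover of size 4 (every listed pair touches it), so no matching can be larger.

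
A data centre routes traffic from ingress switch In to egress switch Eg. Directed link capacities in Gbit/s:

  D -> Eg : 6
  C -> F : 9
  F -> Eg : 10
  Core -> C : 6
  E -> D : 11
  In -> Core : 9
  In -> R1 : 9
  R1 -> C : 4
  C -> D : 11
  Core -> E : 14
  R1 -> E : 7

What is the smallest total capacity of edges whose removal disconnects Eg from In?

15

Augment In→R1→C→D→Eg: bottleneck 4, flow now 4.
Augment In→R1→E→D→Eg: bottleneck 2, flow now 6.
Augment In→Core→C→F→Eg: bottleneck 6, flow now 12.
Augment In→R1→E→D→C→F→Eg: bottleneck 3, flow now 15. (uses reverse residual edge)
No augmenting path remains; maximum flow = 15.
By max-flow min-cut, the minimum cut capacity equals the max flow.
In the residual graph, reachable from In: {In, R1, Core, C, E, D}.
Min-cut edges: C→F (9), D→Eg (6); capacity 9 + 6 = 15.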